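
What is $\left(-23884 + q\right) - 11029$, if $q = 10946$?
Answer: $-23967$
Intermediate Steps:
$\left(-23884 + q\right) - 11029 = \left(-23884 + 10946\right) - 11029 = -12938 - 11029 = -23967$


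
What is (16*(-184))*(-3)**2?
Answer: -26496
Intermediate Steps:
(16*(-184))*(-3)**2 = -2944*9 = -26496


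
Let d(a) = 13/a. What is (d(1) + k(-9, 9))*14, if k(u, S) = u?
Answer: 56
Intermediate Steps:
(d(1) + k(-9, 9))*14 = (13/1 - 9)*14 = (13*1 - 9)*14 = (13 - 9)*14 = 4*14 = 56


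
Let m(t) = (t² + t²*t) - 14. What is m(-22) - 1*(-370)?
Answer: -9808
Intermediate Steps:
m(t) = -14 + t² + t³ (m(t) = (t² + t³) - 14 = -14 + t² + t³)
m(-22) - 1*(-370) = (-14 + (-22)² + (-22)³) - 1*(-370) = (-14 + 484 - 10648) + 370 = -10178 + 370 = -9808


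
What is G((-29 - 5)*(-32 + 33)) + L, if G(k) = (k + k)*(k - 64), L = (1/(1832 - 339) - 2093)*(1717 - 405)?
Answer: -4089851224/1493 ≈ -2.7394e+6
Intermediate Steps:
L = -4099800576/1493 (L = (1/1493 - 2093)*1312 = -3124848/1493*1312 = -4099800576/1493 ≈ -2.7460e+6)
G(k) = 2*k*(-64 + k) (G(k) = (2*k)*(-64 + k) = 2*k*(-64 + k))
G((-29 - 5)*(-32 + 33)) + L = 2*((-29 - 5)*(-32 + 33))*(-64 + (-29 - 5)*(-32 + 33)) - 4099800576/1493 = 2*(-34*1)*(-64 - 34*1) - 4099800576/1493 = 2*(-34)*(-64 - 34) - 4099800576/1493 = 2*(-34)*(-98) - 4099800576/1493 = 6664 - 4099800576/1493 = -4089851224/1493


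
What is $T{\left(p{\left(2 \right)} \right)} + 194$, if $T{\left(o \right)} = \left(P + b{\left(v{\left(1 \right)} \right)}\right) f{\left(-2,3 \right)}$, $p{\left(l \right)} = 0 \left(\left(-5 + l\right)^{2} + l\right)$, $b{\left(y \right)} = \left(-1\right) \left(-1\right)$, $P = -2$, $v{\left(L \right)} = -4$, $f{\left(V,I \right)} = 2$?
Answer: $192$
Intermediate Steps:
$b{\left(y \right)} = 1$
$p{\left(l \right)} = 0$ ($p{\left(l \right)} = 0 \left(l + \left(-5 + l\right)^{2}\right) = 0$)
$T{\left(o \right)} = -2$ ($T{\left(o \right)} = \left(-2 + 1\right) 2 = \left(-1\right) 2 = -2$)
$T{\left(p{\left(2 \right)} \right)} + 194 = -2 + 194 = 192$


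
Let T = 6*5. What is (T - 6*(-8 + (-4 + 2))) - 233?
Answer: -143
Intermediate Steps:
T = 30
(T - 6*(-8 + (-4 + 2))) - 233 = (30 - 6*(-8 + (-4 + 2))) - 233 = (30 - 6*(-8 - 2)) - 233 = (30 - 6*(-10)) - 233 = (30 + 60) - 233 = 90 - 233 = -143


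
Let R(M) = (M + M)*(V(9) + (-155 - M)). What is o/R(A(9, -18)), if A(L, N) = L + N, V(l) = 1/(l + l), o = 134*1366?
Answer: 183044/2627 ≈ 69.678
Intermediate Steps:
o = 183044
V(l) = 1/(2*l)
R(M) = 2*M*(-2789/18 - M) (R(M) = (M + M)*((½)/9 + (-155 - M)) = (2*M)*((½)*(⅑) + (-155 - M)) = (2*M)*(1/18 + (-155 - M)) = (2*M)*(-2789/18 - M) = 2*M*(-2789/18 - M))
o/R(A(9, -18)) = 183044/((-(9 - 18)*(2789 + 18*(9 - 18))/9)) = 183044/((-⅑*(-9)*(2789 + 18*(-9)))) = 183044/((-⅑*(-9)*(2789 - 162))) = 183044/((-⅑*(-9)*2627)) = 183044/2627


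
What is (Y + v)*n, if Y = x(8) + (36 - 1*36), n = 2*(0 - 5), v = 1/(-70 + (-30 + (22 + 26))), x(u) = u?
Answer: -2075/26 ≈ -79.808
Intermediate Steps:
v = -1/52 (v = 1/(-70 + (-30 + 48)) = 1/(-70 + 18) = 1/(-52) = -1/52 ≈ -0.019231)
n = -10 (n = 2*(-5) = -10)
Y = 8 (Y = 8 + (36 - 1*36) = 8 + (36 - 36) = 8 + 0 = 8)
(Y + v)*n = (8 - 1/52)*(-10) = (415/52)*(-10) = -2075/26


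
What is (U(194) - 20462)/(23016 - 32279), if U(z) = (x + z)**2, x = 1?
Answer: -17563/9263 ≈ -1.8960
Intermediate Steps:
U(z) = (1 + z)**2
(U(194) - 20462)/(23016 - 32279) = ((1 + 194)**2 - 20462)/(23016 - 32279) = (195**2 - 20462)/(-9263) = (38025 - 20462)*(-1/9263) = 17563*(-1/9263) = -17563/9263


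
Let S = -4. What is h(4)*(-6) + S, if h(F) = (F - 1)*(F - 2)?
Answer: -40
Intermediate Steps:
h(F) = (-1 + F)*(-2 + F)
h(4)*(-6) + S = (2 + 4**2 - 3*4)*(-6) - 4 = (2 + 16 - 12)*(-6) - 4 = 6*(-6) - 4 = -36 - 4 = -40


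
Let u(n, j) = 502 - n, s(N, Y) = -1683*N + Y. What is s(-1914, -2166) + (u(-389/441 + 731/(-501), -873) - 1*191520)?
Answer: 223009032886/73647 ≈ 3.0281e+6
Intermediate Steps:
s(N, Y) = Y - 1683*N
s(-1914, -2166) + (u(-389/441 + 731/(-501), -873) - 1*191520) = (-2166 - 1683*(-1914)) + ((502 - (-389/441 + 731/(-501))) - 1*191520) = (-2166 + 3221262) + ((502 - (-389*1/441 + 731*(-1/501))) - 191520) = 3219096 + ((502 - (-389/441 - 731/501)) - 191520) = 3219096 + ((502 - 1*(-172420/73647)) - 191520) = 3219096 + ((502 + 172420/73647) - 191520) = 3219096 + (37143214/73647 - 191520) = 3219096 - 14067730226/73647 = 223009032886/73647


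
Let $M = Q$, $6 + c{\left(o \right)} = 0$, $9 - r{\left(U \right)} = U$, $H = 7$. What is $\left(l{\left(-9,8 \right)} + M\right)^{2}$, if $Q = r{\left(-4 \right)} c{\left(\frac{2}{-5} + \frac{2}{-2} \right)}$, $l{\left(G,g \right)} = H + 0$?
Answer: $5041$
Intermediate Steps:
$r{\left(U \right)} = 9 - U$
$c{\left(o \right)} = -6$ ($c{\left(o \right)} = -6 + 0 = -6$)
$l{\left(G,g \right)} = 7$ ($l{\left(G,g \right)} = 7 + 0 = 7$)
$Q = -78$ ($Q = \left(9 - -4\right) \left(-6\right) = \left(9 + 4\right) \left(-6\right) = 13 \left(-6\right) = -78$)
$M = -78$
$\left(l{\left(-9,8 \right)} + M\right)^{2} = \left(7 - 78\right)^{2} = \left(-71\right)^{2} = 5041$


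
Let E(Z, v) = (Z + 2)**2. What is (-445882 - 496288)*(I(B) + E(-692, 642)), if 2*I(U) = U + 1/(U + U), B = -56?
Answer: -50236564227795/112 ≈ -4.4854e+11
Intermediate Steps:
E(Z, v) = (2 + Z)**2
I(U) = U/2 + 1/(4*U) (I(U) = (U + 1/(U + U))/2 = (U + 1/(2*U))/2 = U/2 + 1/(4*U))
(-445882 - 496288)*(I(B) + E(-692, 642)) = (-445882 - 496288)*(((1/2)*(-56) + (1/4)/(-56)) + (2 - 692)**2) = -942170*((-28 + (1/4)*(-1/56)) + (-690)**2) = -942170*((-28 - 1/224) + 476100) = -942170*(-6273/224 + 476100) = -942170*106640127/224 = -50236564227795/112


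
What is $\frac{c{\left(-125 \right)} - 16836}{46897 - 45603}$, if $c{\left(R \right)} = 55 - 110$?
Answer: $- \frac{16891}{1294} \approx -13.053$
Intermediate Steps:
$c{\left(R \right)} = -55$
$\frac{c{\left(-125 \right)} - 16836}{46897 - 45603} = \frac{-55 - 16836}{46897 - 45603} = - \frac{16891}{1294}$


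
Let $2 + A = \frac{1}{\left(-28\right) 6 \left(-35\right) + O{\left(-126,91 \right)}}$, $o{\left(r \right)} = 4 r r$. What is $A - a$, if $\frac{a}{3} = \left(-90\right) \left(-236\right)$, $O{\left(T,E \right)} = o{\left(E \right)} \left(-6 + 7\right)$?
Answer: $- \frac{2485412887}{39004} \approx -63722.0$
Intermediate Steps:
$o{\left(r \right)} = 4 r^{2}$
$O{\left(T,E \right)} = 4 E^{2}$ ($O{\left(T,E \right)} = 4 E^{2} \left(-6 + 7\right) = 4 E^{2} \cdot 1 = 4 E^{2}$)
$a = 63720$ ($a = 3 \left(\left(-90\right) \left(-236\right)\right) = 3 \cdot 21240 = 63720$)
$A = - \frac{78007}{39004}$ ($A = -2 + \frac{1}{\left(-28\right) 6 \left(-35\right) + 4 \cdot 91^{2}} = -2 + \frac{1}{\left(-168\right) \left(-35\right) + 4 \cdot 8281} = -2 + \frac{1}{5880 + 33124} = -2 + \frac{1}{39004} = - \frac{78007}{39004} \approx -2.0$)
$A - a = - \frac{78007}{39004} - 63720 = - \frac{2485412887}{39004}$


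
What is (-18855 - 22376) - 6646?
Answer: -47877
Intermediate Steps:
(-18855 - 22376) - 6646 = -41231 - 6646 = -47877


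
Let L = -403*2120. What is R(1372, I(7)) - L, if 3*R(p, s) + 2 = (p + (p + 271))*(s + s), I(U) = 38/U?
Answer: 18170686/21 ≈ 8.6527e+5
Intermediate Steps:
L = -854360
R(p, s) = -2/3 + 2*s*(271 + 2*p)/3 (R(p, s) = -2/3 + ((p + (p + 271))*(s + s))/3 = -2/3 + ((p + (271 + p))*(2*s))/3 = -2/3 + ((271 + 2*p)*(2*s))/3 = -2/3 + (2*s*(271 + 2*p))/3 = -2/3 + 2*s*(271 + 2*p)/3)
R(1372, I(7)) - L = (-2/3 + 542*(38/7)/3 + (4/3)*1372*(38/7)) - 1*(-854360) = (-2/3 + 542*(38*(1/7))/3 + (4/3)*1372*(38*(1/7))) + 854360 = (-2/3 + (542/3)*(38/7) + (4/3)*1372*(38/7)) + 854360 = (-2/3 + 20596/21 + 29792/3) + 854360 = 229126/21 + 854360 = 18170686/21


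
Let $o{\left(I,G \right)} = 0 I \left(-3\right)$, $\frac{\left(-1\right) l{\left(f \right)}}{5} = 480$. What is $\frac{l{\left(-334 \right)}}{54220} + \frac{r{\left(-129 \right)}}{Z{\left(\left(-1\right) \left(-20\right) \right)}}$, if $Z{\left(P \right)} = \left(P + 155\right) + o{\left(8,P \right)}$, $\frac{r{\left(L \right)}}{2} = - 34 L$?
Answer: $\frac{23759892}{474425} \approx 50.081$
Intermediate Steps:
$l{\left(f \right)} = -2400$ ($l{\left(f \right)} = \left(-5\right) 480 = -2400$)
$o{\left(I,G \right)} = 0$ ($o{\left(I,G \right)} = 0 \left(-3\right) = 0$)
$r{\left(L \right)} = - 68 L$ ($r{\left(L \right)} = 2 \left(- 34 L\right) = - 68 L$)
$Z{\left(P \right)} = 155 + P$ ($Z{\left(P \right)} = \left(P + 155\right) + 0 = \left(155 + P\right) + 0 = 155 + P$)
$\frac{l{\left(-334 \right)}}{54220} + \frac{r{\left(-129 \right)}}{Z{\left(\left(-1\right) \left(-20\right) \right)}} = - \frac{2400}{54220} + \frac{\left(-68\right) \left(-129\right)}{155 - -20} = \left(-2400\right) \frac{1}{54220} + \frac{8772}{155 + 20} = - \frac{120}{2711} + \frac{8772}{175} = \frac{23759892}{474425}$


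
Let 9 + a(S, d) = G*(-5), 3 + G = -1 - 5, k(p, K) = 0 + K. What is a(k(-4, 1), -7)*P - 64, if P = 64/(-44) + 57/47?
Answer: -37588/517 ≈ -72.704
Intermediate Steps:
k(p, K) = K
G = -9 (G = -3 + (-1 - 5) = -3 - 6 = -9)
P = -125/517 (P = 64*(-1/44) + 57*(1/47) = -16/11 + 57/47 = -125/517 ≈ -0.24178)
a(S, d) = 36 (a(S, d) = -9 - 9*(-5) = -9 + 45 = 36)
a(k(-4, 1), -7)*P - 64 = 36*(-125/517) - 64 = -4500/517 - 64 = -37588/517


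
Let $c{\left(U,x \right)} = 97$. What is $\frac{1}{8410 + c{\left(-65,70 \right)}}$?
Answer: $\frac{1}{8507} \approx 0.00011755$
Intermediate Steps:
$\frac{1}{8410 + c{\left(-65,70 \right)}} = \frac{1}{8410 + 97} = \frac{1}{8507}$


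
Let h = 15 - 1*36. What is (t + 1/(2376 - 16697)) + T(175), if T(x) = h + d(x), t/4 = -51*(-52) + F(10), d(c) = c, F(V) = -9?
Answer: 153607045/14321 ≈ 10726.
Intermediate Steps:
h = -21 (h = 15 - 36 = -21)
t = 10572 (t = 4*(-51*(-52) - 9) = 4*(2652 - 9) = 4*2643 = 10572)
T(x) = -21 + x
(t + 1/(2376 - 16697)) + T(175) = (10572 + 1/(2376 - 16697)) + (-21 + 175) = (10572 + 1/(-14321)) + 154 = (10572 - 1/14321) + 154 = 151401611/14321 + 154 = 153607045/14321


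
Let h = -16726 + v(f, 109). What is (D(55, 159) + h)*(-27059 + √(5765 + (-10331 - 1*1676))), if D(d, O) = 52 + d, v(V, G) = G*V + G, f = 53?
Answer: 290424247 - 10733*I*√6242 ≈ 2.9042e+8 - 8.4798e+5*I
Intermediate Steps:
v(V, G) = G + G*V
h = -10840 (h = -16726 + 109*(1 + 53) = -16726 + 109*54 = -16726 + 5886 = -10840)
(D(55, 159) + h)*(-27059 + √(5765 + (-10331 - 1*1676))) = ((52 + 55) - 10840)*(-27059 + √(5765 + (-10331 - 1*1676))) = (107 - 10840)*(-27059 + √(5765 + (-10331 - 1676))) = -10733*(-27059 + √(5765 - 12007)) = -10733*(-27059 + √(-6242)) = -10733*(-27059 + I*√6242) = 290424247 - 10733*I*√6242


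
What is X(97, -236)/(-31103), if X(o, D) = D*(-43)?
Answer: -10148/31103 ≈ -0.32627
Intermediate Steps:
X(o, D) = -43*D
X(97, -236)/(-31103) = -43*(-236)/(-31103) = 10148*(-1/31103) = -10148/31103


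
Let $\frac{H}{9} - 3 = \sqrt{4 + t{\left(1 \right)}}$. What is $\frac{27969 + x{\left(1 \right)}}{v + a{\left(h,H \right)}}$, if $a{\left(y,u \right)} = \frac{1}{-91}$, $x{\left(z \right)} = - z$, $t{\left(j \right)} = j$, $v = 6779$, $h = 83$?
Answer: $\frac{318136}{77111} \approx 4.1257$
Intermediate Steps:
$H = 27 + 9 \sqrt{5}$ ($H = 27 + 9 \sqrt{4 + 1} = 27 + 9 \sqrt{5} \approx 47.125$)
$a{\left(y,u \right)} = - \frac{1}{91}$
$\frac{27969 + x{\left(1 \right)}}{v + a{\left(h,H \right)}} = \frac{27969 - 1}{6779 - \frac{1}{91}} = \frac{27969 - 1}{\frac{616888}{91}} = 27968 \cdot \frac{91}{616888} = \frac{318136}{77111}$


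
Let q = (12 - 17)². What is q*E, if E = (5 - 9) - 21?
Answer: -625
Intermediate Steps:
q = 25 (q = (-5)² = 25)
E = -25 (E = -4 - 21 = -25)
q*E = 25*(-25) = -625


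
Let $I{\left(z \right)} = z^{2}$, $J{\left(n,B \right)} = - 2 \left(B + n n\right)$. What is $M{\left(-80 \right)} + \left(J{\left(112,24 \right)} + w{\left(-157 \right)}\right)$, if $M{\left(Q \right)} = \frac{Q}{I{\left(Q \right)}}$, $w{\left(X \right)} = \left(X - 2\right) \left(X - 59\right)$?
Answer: $\frac{736639}{80} \approx 9208.0$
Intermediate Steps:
$J{\left(n,B \right)} = - 2 B - 2 n^{2}$ ($J{\left(n,B \right)} = - 2 \left(B + n^{2}\right) = - 2 B - 2 n^{2}$)
$w{\left(X \right)} = \left(-59 + X\right) \left(-2 + X\right)$ ($w{\left(X \right)} = \left(-2 + X\right) \left(-59 + X\right) = \left(-59 + X\right) \left(-2 + X\right)$)
$M{\left(Q \right)} = \frac{1}{Q}$ ($M{\left(Q \right)} = \frac{Q}{Q^{2}} = \frac{1}{Q}$)
$M{\left(-80 \right)} + \left(J{\left(112,24 \right)} + w{\left(-157 \right)}\right) = \frac{1}{-80} + \left(\left(\left(-2\right) 24 - 2 \cdot 112^{2}\right) + \left(118 + \left(-157\right)^{2} - -9577\right)\right) = - \frac{1}{80} + \left(\left(-48 - 25088\right) + \left(118 + 24649 + 9577\right)\right) = - \frac{1}{80} + \left(\left(-48 - 25088\right) + 34344\right) = - \frac{1}{80} + \left(-25136 + 34344\right) = - \frac{1}{80} + 9208 = \frac{736639}{80}$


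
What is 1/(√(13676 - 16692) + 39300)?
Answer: 9825/386123254 - I*√754/772246508 ≈ 2.5445e-5 - 3.5557e-8*I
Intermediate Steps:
1/(√(13676 - 16692) + 39300) = 1/(√(-3016) + 39300) = 1/(2*I*√754 + 39300) = 1/(39300 + 2*I*√754)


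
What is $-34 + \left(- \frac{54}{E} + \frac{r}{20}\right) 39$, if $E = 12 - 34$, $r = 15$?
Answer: $\frac{4003}{44} \approx 90.977$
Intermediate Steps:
$E = -22$
$-34 + \left(- \frac{54}{E} + \frac{r}{20}\right) 39 = -34 + \left(- \frac{54}{-22} + \frac{15}{20}\right) 39 = -34 + \left(\left(-54\right) \left(- \frac{1}{22}\right) + 15 \cdot \frac{1}{20}\right) 39 = -34 + \left(\frac{27}{11} + \frac{3}{4}\right) 39 = -34 + \frac{141}{44} \cdot 39 = -34 + \frac{5499}{44} = \frac{4003}{44}$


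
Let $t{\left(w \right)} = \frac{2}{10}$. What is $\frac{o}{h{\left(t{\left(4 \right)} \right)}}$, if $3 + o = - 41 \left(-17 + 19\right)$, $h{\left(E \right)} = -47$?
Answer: $\frac{85}{47} \approx 1.8085$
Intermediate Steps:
$t{\left(w \right)} = \frac{1}{5}$ ($t{\left(w \right)} = 2 \cdot \frac{1}{10} = \frac{1}{5}$)
$o = -85$ ($o = -3 - 41 \left(-17 + 19\right) = -3 - 82 = -85$)
$\frac{o}{h{\left(t{\left(4 \right)} \right)}} = - \frac{85}{-47} = \left(-85\right) \left(- \frac{1}{47}\right) = \frac{85}{47}$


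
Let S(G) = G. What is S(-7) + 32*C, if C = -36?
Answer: -1159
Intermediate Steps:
S(-7) + 32*C = -7 + 32*(-36) = -7 - 1152 = -1159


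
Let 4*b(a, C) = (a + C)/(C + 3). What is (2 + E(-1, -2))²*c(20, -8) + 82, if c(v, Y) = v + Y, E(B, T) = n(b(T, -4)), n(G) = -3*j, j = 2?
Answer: 274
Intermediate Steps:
b(a, C) = (C + a)/(4*(3 + C)) (b(a, C) = ((a + C)/(C + 3))/4 = ((C + a)/(3 + C))/4 = (C + a)/(4*(3 + C)))
n(G) = -6 (n(G) = -3*2 = -6)
E(B, T) = -6
c(v, Y) = Y + v
(2 + E(-1, -2))²*c(20, -8) + 82 = (2 - 6)²*(-8 + 20) + 82 = (-4)²*12 + 82 = 16*12 + 82 = 192 + 82 = 274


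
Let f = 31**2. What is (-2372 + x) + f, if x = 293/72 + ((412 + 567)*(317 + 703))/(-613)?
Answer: -133994047/44136 ≈ -3035.9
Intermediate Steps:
x = -71718151/44136 (x = 293*(1/72) + (979*1020)*(-1/613) = 293/72 + 998580*(-1/613) = 293/72 - 998580/613 = -71718151/44136 ≈ -1624.9)
f = 961
(-2372 + x) + f = (-2372 - 71718151/44136) + 961 = -176408743/44136 + 961 = -133994047/44136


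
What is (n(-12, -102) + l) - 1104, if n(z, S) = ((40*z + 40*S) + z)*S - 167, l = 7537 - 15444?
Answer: 457166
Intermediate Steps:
l = -7907
n(z, S) = -167 + S*(40*S + 41*z) (n(z, S) = ((40*S + 40*z) + z)*S - 167 = (40*S + 41*z)*S - 167 = S*(40*S + 41*z) - 167 = -167 + S*(40*S + 41*z))
(n(-12, -102) + l) - 1104 = ((-167 + 40*(-102)² + 41*(-102)*(-12)) - 7907) - 1104 = ((-167 + 40*10404 + 50184) - 7907) - 1104 = ((-167 + 416160 + 50184) - 7907) - 1104 = (466177 - 7907) - 1104 = 458270 - 1104 = 457166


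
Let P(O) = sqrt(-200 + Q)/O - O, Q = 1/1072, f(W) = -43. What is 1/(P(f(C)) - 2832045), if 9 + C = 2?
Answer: -5613390460256/15897133010226126911 + 172*I*sqrt(14364733)/15897133010226126911 ≈ -3.5311e-7 + 4.1007e-14*I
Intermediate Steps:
C = -7 (C = -9 + 2 = -7)
Q = 1/1072 ≈ 0.00093284
P(O) = -O + I*sqrt(14364733)/(268*O) (P(O) = sqrt(-200 + 1/1072)/O - O = sqrt(-214399/1072)/O - O = (I*sqrt(14364733)/268)/O - O = I*sqrt(14364733)/(268*O) - O = -O + I*sqrt(14364733)/(268*O))
1/(P(f(C)) - 2832045) = 1/((-1*(-43) + (1/268)*I*sqrt(14364733)/(-43)) - 2832045) = 1/((43 + (1/268)*I*sqrt(14364733)*(-1/43)) - 2832045) = 1/((43 - I*sqrt(14364733)/11524) - 2832045) = 1/(-2832002 - I*sqrt(14364733)/11524)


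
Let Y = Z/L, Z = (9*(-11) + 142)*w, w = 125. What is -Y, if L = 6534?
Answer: -5375/6534 ≈ -0.82262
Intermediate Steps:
Z = 5375 (Z = (9*(-11) + 142)*125 = (-99 + 142)*125 = 43*125 = 5375)
Y = 5375/6534 ≈ 0.82262
-Y = -1*5375/6534 = -5375/6534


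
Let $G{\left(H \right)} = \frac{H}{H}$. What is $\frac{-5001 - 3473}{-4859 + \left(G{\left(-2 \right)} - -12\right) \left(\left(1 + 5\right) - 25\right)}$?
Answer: $\frac{4237}{2553} \approx 1.6596$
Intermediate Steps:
$G{\left(H \right)} = 1$
$\frac{-5001 - 3473}{-4859 + \left(G{\left(-2 \right)} - -12\right) \left(\left(1 + 5\right) - 25\right)} = \frac{-5001 - 3473}{-4859 + \left(1 - -12\right) \left(\left(1 + 5\right) - 25\right)} = - \frac{8474}{-4859 + \left(1 + 12\right) \left(6 - 25\right)} = - \frac{8474}{-4859 + 13 \left(-19\right)} = - \frac{8474}{-4859 - 247} = - \frac{8474}{-5106} = \left(-8474\right) \left(- \frac{1}{5106}\right) = \frac{4237}{2553}$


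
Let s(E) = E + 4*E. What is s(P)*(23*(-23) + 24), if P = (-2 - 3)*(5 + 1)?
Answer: 75750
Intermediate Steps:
P = -30 (P = -5*6 = -30)
s(E) = 5*E
s(P)*(23*(-23) + 24) = (5*(-30))*(23*(-23) + 24) = -150*(-529 + 24) = -150*(-505) = 75750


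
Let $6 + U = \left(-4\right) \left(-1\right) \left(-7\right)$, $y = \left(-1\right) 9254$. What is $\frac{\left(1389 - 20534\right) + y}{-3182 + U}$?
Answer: $\frac{28399}{3216} \approx 8.8305$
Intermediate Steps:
$y = -9254$
$U = -34$ ($U = -6 + \left(-4\right) \left(-1\right) \left(-7\right) = -6 + 4 \left(-7\right) = -6 - 28 = -34$)
$\frac{\left(1389 - 20534\right) + y}{-3182 + U} = \frac{\left(1389 - 20534\right) - 9254}{-3182 - 34} = \frac{-19145 - 9254}{-3216} = \left(-28399\right) \left(- \frac{1}{3216}\right) = \frac{28399}{3216}$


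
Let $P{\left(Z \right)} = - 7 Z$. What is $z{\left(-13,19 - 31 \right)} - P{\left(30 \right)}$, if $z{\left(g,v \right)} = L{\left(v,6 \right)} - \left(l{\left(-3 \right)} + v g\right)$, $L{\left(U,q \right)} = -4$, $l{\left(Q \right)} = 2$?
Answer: $48$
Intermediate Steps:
$z{\left(g,v \right)} = -6 - g v$ ($z{\left(g,v \right)} = -4 - \left(2 + v g\right) = -4 - \left(2 + g v\right) = -6 - g v$)
$z{\left(-13,19 - 31 \right)} - P{\left(30 \right)} = \left(-6 - - 13 \left(19 - 31\right)\right) - \left(-7\right) 30 = \left(-6 - - 13 \left(19 - 31\right)\right) - -210 = \left(-6 - \left(-13\right) \left(-12\right)\right) + 210 = \left(-6 - 156\right) + 210 = -162 + 210 = 48$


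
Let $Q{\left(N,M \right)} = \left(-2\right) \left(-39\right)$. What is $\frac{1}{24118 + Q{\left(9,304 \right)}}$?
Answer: $\frac{1}{24196} \approx 4.1329 \cdot 10^{-5}$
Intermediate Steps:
$Q{\left(N,M \right)} = 78$
$\frac{1}{24118 + Q{\left(9,304 \right)}} = \frac{1}{24118 + 78} = \frac{1}{24196}$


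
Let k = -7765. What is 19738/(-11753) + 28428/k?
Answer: -487379854/91262045 ≈ -5.3404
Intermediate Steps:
19738/(-11753) + 28428/k = 19738/(-11753) + 28428/(-7765) = 19738*(-1/11753) + 28428*(-1/7765) = -19738/11753 - 28428/7765 = -487379854/91262045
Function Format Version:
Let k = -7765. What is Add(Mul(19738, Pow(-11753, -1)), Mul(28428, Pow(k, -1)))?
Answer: Rational(-487379854, 91262045) ≈ -5.3404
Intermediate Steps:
Add(Mul(19738, Pow(-11753, -1)), Mul(28428, Pow(k, -1))) = Add(Mul(19738, Pow(-11753, -1)), Mul(28428, Pow(-7765, -1))) = Add(Mul(19738, Rational(-1, 11753)), Mul(28428, Rational(-1, 7765))) = Add(Rational(-19738, 11753), Rational(-28428, 7765)) = Rational(-487379854, 91262045)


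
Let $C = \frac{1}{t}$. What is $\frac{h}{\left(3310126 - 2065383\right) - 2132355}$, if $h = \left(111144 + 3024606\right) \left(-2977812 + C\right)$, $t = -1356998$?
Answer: $\frac{575963859734462625}{54749441308} \approx 1.052 \cdot 10^{7}$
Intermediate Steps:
$C = - \frac{1}{1356998}$ ($C = \frac{1}{-1356998} = - \frac{1}{1356998} \approx -7.3692 \cdot 10^{-7}$)
$h = - \frac{6335602457079088875}{678499}$ ($h = \left(111144 + 3024606\right) \left(-2977812 - \frac{1}{1356998}\right) = 3135750 \left(- \frac{4040884928377}{1356998}\right) = - \frac{6335602457079088875}{678499} \approx -9.3377 \cdot 10^{12}$)
$\frac{h}{\left(3310126 - 2065383\right) - 2132355} = - \frac{6335602457079088875}{678499 \left(\left(3310126 - 2065383\right) - 2132355\right)} = - \frac{6335602457079088875}{678499 \left(1244743 - 2132355\right)} = - \frac{6335602457079088875}{678499 \left(-887612\right)} = \left(- \frac{6335602457079088875}{678499}\right) \left(- \frac{1}{887612}\right) = \frac{575963859734462625}{54749441308}$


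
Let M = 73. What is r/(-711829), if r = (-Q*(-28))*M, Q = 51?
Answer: -104244/711829 ≈ -0.14645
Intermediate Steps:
r = 104244 (r = (-1*51*(-28))*73 = -51*(-28)*73 = 1428*73 = 104244)
r/(-711829) = 104244/(-711829) = 104244*(-1/711829) = -104244/711829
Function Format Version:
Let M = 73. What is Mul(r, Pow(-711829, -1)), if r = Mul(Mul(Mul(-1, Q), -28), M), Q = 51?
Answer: Rational(-104244, 711829) ≈ -0.14645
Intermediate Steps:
r = 104244 (r = Mul(Mul(Mul(-1, 51), -28), 73) = Mul(Mul(-51, -28), 73) = Mul(1428, 73) = 104244)
Mul(r, Pow(-711829, -1)) = Mul(104244, Pow(-711829, -1)) = Mul(104244, Rational(-1, 711829)) = Rational(-104244, 711829)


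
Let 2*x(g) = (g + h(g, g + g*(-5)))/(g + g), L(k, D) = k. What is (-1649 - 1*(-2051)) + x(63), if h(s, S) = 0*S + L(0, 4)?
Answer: 1609/4 ≈ 402.25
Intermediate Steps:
h(s, S) = 0 (h(s, S) = 0*S + 0 = 0 + 0 = 0)
x(g) = ¼ (x(g) = ((g + 0)/(g + g))/2 = (g/((2*g)))/2 = (g*(1/(2*g)))/2 = (½)*(½) = ¼)
(-1649 - 1*(-2051)) + x(63) = (-1649 - 1*(-2051)) + ¼ = (-1649 + 2051) + ¼ = 402 + ¼ = 1609/4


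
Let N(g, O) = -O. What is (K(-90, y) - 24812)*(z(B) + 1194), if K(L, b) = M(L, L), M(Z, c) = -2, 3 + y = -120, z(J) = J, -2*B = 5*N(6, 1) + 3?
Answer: -29652730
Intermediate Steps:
B = 1 (B = -(5*(-1*1) + 3)/2 = -(5*(-1) + 3)/2 = -(-5 + 3)/2 = -½*(-2) = 1)
y = -123 (y = -3 - 120 = -123)
K(L, b) = -2
(K(-90, y) - 24812)*(z(B) + 1194) = (-2 - 24812)*(1 + 1194) = -24814*1195 = -29652730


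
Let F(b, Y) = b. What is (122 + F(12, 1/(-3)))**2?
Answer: 17956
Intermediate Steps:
(122 + F(12, 1/(-3)))**2 = (122 + 12)**2 = 134**2 = 17956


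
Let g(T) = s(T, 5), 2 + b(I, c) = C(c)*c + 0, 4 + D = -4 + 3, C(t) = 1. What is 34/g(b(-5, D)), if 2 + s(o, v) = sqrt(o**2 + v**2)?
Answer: 34/35 + 17*sqrt(74)/35 ≈ 5.1497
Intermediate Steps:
D = -5 (D = -4 + (-4 + 3) = -4 - 1 = -5)
b(I, c) = -2 + c (b(I, c) = -2 + (1*c + 0) = -2 + (c + 0) = -2 + c)
s(o, v) = -2 + sqrt(o**2 + v**2)
g(T) = -2 + sqrt(25 + T**2) (g(T) = -2 + sqrt(T**2 + 5**2) = -2 + sqrt(T**2 + 25) = -2 + sqrt(25 + T**2))
34/g(b(-5, D)) = 34/(-2 + sqrt(25 + (-2 - 5)**2)) = 34/(-2 + sqrt(25 + (-7)**2)) = 34/(-2 + sqrt(25 + 49)) = 34/(-2 + sqrt(74))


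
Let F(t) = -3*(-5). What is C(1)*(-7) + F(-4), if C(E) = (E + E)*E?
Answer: 1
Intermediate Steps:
C(E) = 2*E**2 (C(E) = (2*E)*E = 2*E**2)
F(t) = 15
C(1)*(-7) + F(-4) = (2*1**2)*(-7) + 15 = (2*1)*(-7) + 15 = 2*(-7) + 15 = -14 + 15 = 1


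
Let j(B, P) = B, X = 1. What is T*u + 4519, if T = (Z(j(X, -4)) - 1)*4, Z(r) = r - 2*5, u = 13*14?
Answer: -2761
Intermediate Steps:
u = 182
Z(r) = -10 + r (Z(r) = r - 10 = -10 + r)
T = -40 (T = ((-10 + 1) - 1)*4 = (-9 - 1)*4 = -10*4 = -40)
T*u + 4519 = -40*182 + 4519 = -7280 + 4519 = -2761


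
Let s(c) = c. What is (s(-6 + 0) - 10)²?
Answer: 256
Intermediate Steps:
(s(-6 + 0) - 10)² = ((-6 + 0) - 10)² = (-6 - 10)² = (-16)² = 256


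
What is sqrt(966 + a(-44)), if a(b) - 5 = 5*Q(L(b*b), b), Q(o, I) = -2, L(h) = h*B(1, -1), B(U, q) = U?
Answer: 31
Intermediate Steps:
L(h) = h (L(h) = h*1 = h)
a(b) = -5 (a(b) = 5 + 5*(-2) = 5 - 10 = -5)
sqrt(966 + a(-44)) = sqrt(966 - 5) = sqrt(961) = 31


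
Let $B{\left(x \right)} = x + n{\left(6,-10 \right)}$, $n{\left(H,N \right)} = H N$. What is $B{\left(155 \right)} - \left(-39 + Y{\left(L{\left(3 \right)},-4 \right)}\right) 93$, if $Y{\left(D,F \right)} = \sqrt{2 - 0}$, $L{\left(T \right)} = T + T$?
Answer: $3722 - 93 \sqrt{2} \approx 3590.5$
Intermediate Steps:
$L{\left(T \right)} = 2 T$
$Y{\left(D,F \right)} = \sqrt{2}$ ($Y{\left(D,F \right)} = \sqrt{2 + 0} = \sqrt{2}$)
$B{\left(x \right)} = -60 + x$ ($B{\left(x \right)} = x + 6 \left(-10\right) = x - 60 = -60 + x$)
$B{\left(155 \right)} - \left(-39 + Y{\left(L{\left(3 \right)},-4 \right)}\right) 93 = \left(-60 + 155\right) - \left(-39 + \sqrt{2}\right) 93 = 95 - \left(-3627 + 93 \sqrt{2}\right) = 95 + \left(3627 - 93 \sqrt{2}\right) = 3722 - 93 \sqrt{2}$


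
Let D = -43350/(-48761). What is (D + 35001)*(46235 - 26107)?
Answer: 34353003290208/48761 ≈ 7.0452e+8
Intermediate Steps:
D = 43350/48761 (D = -43350*(-1/48761) = 43350/48761 ≈ 0.88903)
(D + 35001)*(46235 - 26107) = (43350/48761 + 35001)*(46235 - 26107) = (1706727111/48761)*20128 = 34353003290208/48761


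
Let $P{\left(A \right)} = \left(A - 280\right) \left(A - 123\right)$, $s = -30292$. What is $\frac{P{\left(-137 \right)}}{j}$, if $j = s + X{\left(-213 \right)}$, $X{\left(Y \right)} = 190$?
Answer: $- \frac{18070}{5017} \approx -3.6018$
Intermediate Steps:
$P{\left(A \right)} = \left(-280 + A\right) \left(-123 + A\right)$
$j = -30102$ ($j = -30292 + 190 = -30102$)
$\frac{P{\left(-137 \right)}}{j} = \frac{34440 + \left(-137\right)^{2} - -55211}{-30102} = \left(34440 + 18769 + 55211\right) \left(- \frac{1}{30102}\right) = 108420 \left(- \frac{1}{30102}\right) = - \frac{18070}{5017}$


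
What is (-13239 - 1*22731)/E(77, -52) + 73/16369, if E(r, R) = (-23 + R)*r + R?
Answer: 589218301/95382163 ≈ 6.1774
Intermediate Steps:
E(r, R) = R + r*(-23 + R) (E(r, R) = r*(-23 + R) + R = R + r*(-23 + R))
(-13239 - 1*22731)/E(77, -52) + 73/16369 = (-13239 - 1*22731)/(-52 - 23*77 - 52*77) + 73/16369 = (-13239 - 22731)/(-52 - 1771 - 4004) + 73*(1/16369) = -35970/(-5827) + 73/16369 = -35970*(-1/5827) + 73/16369 = 35970/5827 + 73/16369 = 589218301/95382163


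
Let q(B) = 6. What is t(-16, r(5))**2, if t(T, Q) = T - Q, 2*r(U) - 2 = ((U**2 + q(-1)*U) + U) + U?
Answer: 9801/4 ≈ 2450.3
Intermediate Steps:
r(U) = 1 + U**2/2 + 4*U (r(U) = 1 + (((U**2 + 6*U) + U) + U)/2 = 1 + ((U**2 + 7*U) + U)/2 = 1 + (U**2 + 8*U)/2 = 1 + (U**2/2 + 4*U) = 1 + U**2/2 + 4*U)
t(-16, r(5))**2 = (-16 - (1 + (1/2)*5**2 + 4*5))**2 = (-16 - (1 + (1/2)*25 + 20))**2 = (-16 - (1 + 25/2 + 20))**2 = (-16 - 1*67/2)**2 = (-16 - 67/2)**2 = (-99/2)**2 = 9801/4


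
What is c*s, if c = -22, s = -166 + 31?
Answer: 2970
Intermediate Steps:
s = -135
c*s = -22*(-135) = 2970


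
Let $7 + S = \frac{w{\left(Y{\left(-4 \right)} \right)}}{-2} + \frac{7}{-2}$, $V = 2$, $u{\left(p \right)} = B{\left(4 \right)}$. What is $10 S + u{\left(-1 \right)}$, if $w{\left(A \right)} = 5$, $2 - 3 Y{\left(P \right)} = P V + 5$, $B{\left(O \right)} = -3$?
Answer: $-133$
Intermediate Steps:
$u{\left(p \right)} = -3$
$Y{\left(P \right)} = -1 - \frac{2 P}{3}$ ($Y{\left(P \right)} = \frac{2}{3} - \frac{P 2 + 5}{3} = \frac{2}{3} - \frac{2 P + 5}{3} = \frac{2}{3} - \frac{5 + 2 P}{3} = \frac{2}{3} - \left(\frac{5}{3} + \frac{2 P}{3}\right) = -1 - \frac{2 P}{3}$)
$S = -13$ ($S = -7 + \left(\frac{5}{-2} + \frac{7}{-2}\right) = -7 + \left(5 \left(- \frac{1}{2}\right) + 7 \left(- \frac{1}{2}\right)\right) = -7 - 6 = -13$)
$10 S + u{\left(-1 \right)} = 10 \left(-13\right) - 3 = -130 - 3 = -133$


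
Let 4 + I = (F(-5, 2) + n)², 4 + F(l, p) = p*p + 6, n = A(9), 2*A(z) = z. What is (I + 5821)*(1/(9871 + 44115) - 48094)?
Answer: -61558111211247/215944 ≈ -2.8507e+8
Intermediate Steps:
A(z) = z/2
n = 9/2 (n = (½)*9 = 9/2 ≈ 4.5000)
F(l, p) = 2 + p² (F(l, p) = -4 + (p*p + 6) = -4 + (p² + 6) = -4 + (6 + p²) = 2 + p²)
I = 425/4 (I = -4 + ((2 + 2²) + 9/2)² = -4 + ((2 + 4) + 9/2)² = -4 + (6 + 9/2)² = -4 + (21/2)² = -4 + 441/4 = 425/4 ≈ 106.25)
(I + 5821)*(1/(9871 + 44115) - 48094) = (425/4 + 5821)*(1/(9871 + 44115) - 48094) = 23709*(1/53986 - 48094)/4 = (23709/4)*(-2596402683/53986) = -61558111211247/215944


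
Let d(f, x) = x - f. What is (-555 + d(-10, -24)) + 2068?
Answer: 1499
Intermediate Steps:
(-555 + d(-10, -24)) + 2068 = (-555 + (-24 - 1*(-10))) + 2068 = (-555 + (-24 + 10)) + 2068 = (-555 - 14) + 2068 = -569 + 2068 = 1499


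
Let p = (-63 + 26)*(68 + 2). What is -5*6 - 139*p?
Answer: 359980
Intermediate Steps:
p = -2590 (p = -37*70 = -2590)
-5*6 - 139*p = -5*6 - 139*(-2590) = -30 + 360010 = 359980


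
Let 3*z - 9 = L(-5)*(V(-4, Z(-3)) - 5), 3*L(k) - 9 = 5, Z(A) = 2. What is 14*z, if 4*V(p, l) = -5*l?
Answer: -364/3 ≈ -121.33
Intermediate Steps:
V(p, l) = -5*l/4 (V(p, l) = (-5*l)/4 = -5*l/4)
L(k) = 14/3 (L(k) = 3 + (⅓)*5 = 3 + 5/3 = 14/3)
z = -26/3 (z = 3 + (14*(-5/4*2 - 5)/3)/3 = 3 + (14*(-5/2 - 5)/3)/3 = 3 + ((14/3)*(-15/2))/3 = 3 + (⅓)*(-35) = 3 - 35/3 = -26/3 ≈ -8.6667)
14*z = 14*(-26/3) = -364/3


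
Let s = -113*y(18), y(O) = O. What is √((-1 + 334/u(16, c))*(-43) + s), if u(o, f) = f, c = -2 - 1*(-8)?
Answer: I*√39462/3 ≈ 66.217*I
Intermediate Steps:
c = 6 (c = -2 + 8 = 6)
s = -2034 (s = -113*18 = -2034)
√((-1 + 334/u(16, c))*(-43) + s) = √((-1 + 334/6)*(-43) - 2034) = √((-1 + 334*(⅙))*(-43) - 2034) = √((-1 + 167/3)*(-43) - 2034) = √((164/3)*(-43) - 2034) = √(-7052/3 - 2034) = √(-13154/3) = I*√39462/3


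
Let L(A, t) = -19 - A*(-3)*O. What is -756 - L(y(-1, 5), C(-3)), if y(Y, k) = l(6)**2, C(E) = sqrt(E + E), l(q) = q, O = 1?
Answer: -845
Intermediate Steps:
C(E) = sqrt(2)*sqrt(E) (C(E) = sqrt(2*E) = sqrt(2)*sqrt(E))
y(Y, k) = 36 (y(Y, k) = 6**2 = 36)
L(A, t) = -19 + 3*A (L(A, t) = -19 - A*(-3) = -19 - (-3*A) = -19 - (-3)*A = -19 + 3*A)
-756 - L(y(-1, 5), C(-3)) = -756 - (-19 + 3*36) = -756 - (-19 + 108) = -756 - 1*89 = -756 - 89 = -845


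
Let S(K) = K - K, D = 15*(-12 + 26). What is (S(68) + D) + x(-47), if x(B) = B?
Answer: 163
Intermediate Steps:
D = 210 (D = 15*14 = 210)
S(K) = 0
(S(68) + D) + x(-47) = (0 + 210) - 47 = 210 - 47 = 163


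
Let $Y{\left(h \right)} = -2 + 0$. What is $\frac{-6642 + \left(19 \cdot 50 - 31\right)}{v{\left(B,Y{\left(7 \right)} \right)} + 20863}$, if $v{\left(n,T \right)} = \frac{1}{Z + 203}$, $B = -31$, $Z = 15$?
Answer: $- \frac{1247614}{4548135} \approx -0.27431$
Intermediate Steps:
$Y{\left(h \right)} = -2$
$v{\left(n,T \right)} = \frac{1}{218}$ ($v{\left(n,T \right)} = \frac{1}{15 + 203} = \frac{1}{218}$)
$\frac{-6642 + \left(19 \cdot 50 - 31\right)}{v{\left(B,Y{\left(7 \right)} \right)} + 20863} = \frac{-6642 + \left(19 \cdot 50 - 31\right)}{\frac{1}{218} + 20863} = \frac{-6642 + \left(950 - 31\right)}{\frac{4548135}{218}} = \left(-6642 + 919\right) \frac{218}{4548135} = \left(-5723\right) \frac{218}{4548135} = - \frac{1247614}{4548135}$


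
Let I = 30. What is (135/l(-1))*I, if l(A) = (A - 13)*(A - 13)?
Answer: 2025/98 ≈ 20.663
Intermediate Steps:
l(A) = (-13 + A)² (l(A) = (-13 + A)*(-13 + A) = (-13 + A)²)
(135/l(-1))*I = (135/((-13 - 1)²))*30 = (135/((-14)²))*30 = (135/196)*30 = 2025/98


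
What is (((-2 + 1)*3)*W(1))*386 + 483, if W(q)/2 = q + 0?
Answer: -1833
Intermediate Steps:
W(q) = 2*q (W(q) = 2*(q + 0) = 2*q)
(((-2 + 1)*3)*W(1))*386 + 483 = (((-2 + 1)*3)*(2*1))*386 + 483 = (-1*3*2)*386 + 483 = -3*2*386 + 483 = -6*386 + 483 = -2316 + 483 = -1833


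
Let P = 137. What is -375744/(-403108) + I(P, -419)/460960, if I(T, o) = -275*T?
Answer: 7900793017/9290833184 ≈ 0.85039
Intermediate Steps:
-375744/(-403108) + I(P, -419)/460960 = -375744/(-403108) - 275*137/460960 = -375744*(-1/403108) - 37675*1/460960 = 93936/100777 - 7535/92192 = 7900793017/9290833184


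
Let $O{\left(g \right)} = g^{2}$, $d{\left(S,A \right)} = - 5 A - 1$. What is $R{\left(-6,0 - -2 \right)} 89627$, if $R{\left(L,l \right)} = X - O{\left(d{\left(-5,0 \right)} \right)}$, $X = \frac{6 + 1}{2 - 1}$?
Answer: $537762$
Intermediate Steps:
$d{\left(S,A \right)} = -1 - 5 A$
$X = 7$ ($X = \frac{7}{1} = 7 \cdot 1 = 7$)
$R{\left(L,l \right)} = 6$ ($R{\left(L,l \right)} = 7 - \left(-1 - 0\right)^{2} = 7 - \left(-1 + 0\right)^{2} = 7 - \left(-1\right)^{2} = 7 - 1 = 6$)
$R{\left(-6,0 - -2 \right)} 89627 = 6 \cdot 89627 = 537762$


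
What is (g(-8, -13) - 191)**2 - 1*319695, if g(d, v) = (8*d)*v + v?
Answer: 74689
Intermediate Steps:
g(d, v) = v + 8*d*v (g(d, v) = 8*d*v + v = v + 8*d*v)
(g(-8, -13) - 191)**2 - 1*319695 = (-13*(1 + 8*(-8)) - 191)**2 - 1*319695 = (-13*(1 - 64) - 191)**2 - 319695 = (-13*(-63) - 191)**2 - 319695 = (819 - 191)**2 - 319695 = 628**2 - 319695 = 394384 - 319695 = 74689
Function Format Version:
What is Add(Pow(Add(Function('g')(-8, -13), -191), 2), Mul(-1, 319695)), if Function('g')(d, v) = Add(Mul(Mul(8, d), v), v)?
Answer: 74689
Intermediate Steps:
Function('g')(d, v) = Add(v, Mul(8, d, v)) (Function('g')(d, v) = Add(Mul(8, d, v), v) = Add(v, Mul(8, d, v)))
Add(Pow(Add(Function('g')(-8, -13), -191), 2), Mul(-1, 319695)) = Add(Pow(Add(Mul(-13, Add(1, Mul(8, -8))), -191), 2), Mul(-1, 319695)) = Add(Pow(Add(Mul(-13, Add(1, -64)), -191), 2), -319695) = Add(Pow(Add(Mul(-13, -63), -191), 2), -319695) = Add(Pow(Add(819, -191), 2), -319695) = Add(Pow(628, 2), -319695) = Add(394384, -319695) = 74689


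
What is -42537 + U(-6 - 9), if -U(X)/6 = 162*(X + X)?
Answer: -13377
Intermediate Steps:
U(X) = -1944*X (U(X) = -972*(X + X) = -972*2*X = -1944*X)
-42537 + U(-6 - 9) = -42537 - 1944*(-6 - 9) = -42537 - 1944*(-15) = -42537 + 29160 = -13377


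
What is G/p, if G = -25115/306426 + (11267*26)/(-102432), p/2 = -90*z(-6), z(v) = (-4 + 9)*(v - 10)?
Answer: -854978009/4185043737600 ≈ -0.00020429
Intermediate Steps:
z(v) = -50 + 5*v (z(v) = 5*(-10 + v) = -50 + 5*v)
p = 14400 (p = 2*(-90*(-50 + 5*(-6))) = 2*(-90*(-50 - 30)) = 2*(-90*(-80)) = 2*7200 = 14400)
G = -2564934027/871884112 (G = -25115*1/306426 + 292942*(-1/102432) = -25115/306426 - 146471/51216 = -2564934027/871884112 ≈ -2.9418)
G/p = -2564934027/871884112/14400 = -2564934027/871884112*1/14400 = -854978009/4185043737600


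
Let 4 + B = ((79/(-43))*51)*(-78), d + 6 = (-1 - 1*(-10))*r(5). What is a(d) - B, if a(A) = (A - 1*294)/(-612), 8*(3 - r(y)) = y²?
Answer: -512560351/70176 ≈ -7303.9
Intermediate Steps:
r(y) = 3 - y²/8
d = -57/8 (d = -6 + (-1 - 1*(-10))*(3 - ⅛*5²) = -6 + (-1 + 10)*(3 - ⅛*25) = -6 + 9*(3 - 25/8) = -6 + 9*(-⅛) = -6 - 9/8 = -57/8 ≈ -7.1250)
B = 314090/43 (B = -4 + ((79/(-43))*51)*(-78) = -4 + ((79*(-1/43))*51)*(-78) = -4 - 79/43*51*(-78) = -4 - 4029/43*(-78) = -4 + 314262/43 = 314090/43 ≈ 7304.4)
a(A) = 49/102 - A/612 (a(A) = (A - 294)*(-1/612) = (-294 + A)*(-1/612) = 49/102 - A/612)
a(d) - B = (49/102 - 1/612*(-57/8)) - 1*314090/43 = (49/102 + 19/1632) - 314090/43 = 803/1632 - 314090/43 = -512560351/70176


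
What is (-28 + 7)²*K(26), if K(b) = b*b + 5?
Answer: 300321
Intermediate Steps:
K(b) = 5 + b² (K(b) = b² + 5 = 5 + b²)
(-28 + 7)²*K(26) = (-28 + 7)²*(5 + 26²) = (-21)²*(5 + 676) = 441*681 = 300321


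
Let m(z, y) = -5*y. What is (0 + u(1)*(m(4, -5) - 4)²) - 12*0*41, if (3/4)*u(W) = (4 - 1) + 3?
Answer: 3528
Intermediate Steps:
u(W) = 8 (u(W) = 4*((4 - 1) + 3)/3 = 4*(3 + 3)/3 = (4/3)*6 = 8)
(0 + u(1)*(m(4, -5) - 4)²) - 12*0*41 = (0 + 8*(-5*(-5) - 4)²) - 12*0*41 = (0 + 8*(25 - 4)²) + 0*41 = (0 + 8*21²) + 0 = (0 + 8*441) + 0 = (0 + 3528) + 0 = 3528 + 0 = 3528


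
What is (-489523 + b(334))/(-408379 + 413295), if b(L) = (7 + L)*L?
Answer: -375629/4916 ≈ -76.409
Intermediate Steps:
b(L) = L*(7 + L)
(-489523 + b(334))/(-408379 + 413295) = (-489523 + 334*(7 + 334))/(-408379 + 413295) = (-489523 + 334*341)/4916 = (-489523 + 113894)*(1/4916) = -375629*1/4916 = -375629/4916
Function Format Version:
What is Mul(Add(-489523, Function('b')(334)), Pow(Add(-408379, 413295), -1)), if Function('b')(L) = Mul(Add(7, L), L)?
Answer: Rational(-375629, 4916) ≈ -76.409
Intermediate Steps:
Function('b')(L) = Mul(L, Add(7, L))
Mul(Add(-489523, Function('b')(334)), Pow(Add(-408379, 413295), -1)) = Mul(Add(-489523, Mul(334, Add(7, 334))), Pow(Add(-408379, 413295), -1)) = Mul(Add(-489523, Mul(334, 341)), Pow(4916, -1)) = Mul(Add(-489523, 113894), Rational(1, 4916)) = Mul(-375629, Rational(1, 4916)) = Rational(-375629, 4916)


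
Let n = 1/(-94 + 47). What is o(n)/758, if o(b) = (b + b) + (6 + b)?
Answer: 279/35626 ≈ 0.0078314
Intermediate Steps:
n = -1/47 (n = 1/(-47) = -1/47 ≈ -0.021277)
o(b) = 6 + 3*b (o(b) = 2*b + (6 + b) = 6 + 3*b)
o(n)/758 = (6 + 3*(-1/47))/758 = (6 - 3/47)*(1/758) = (279/47)*(1/758) = 279/35626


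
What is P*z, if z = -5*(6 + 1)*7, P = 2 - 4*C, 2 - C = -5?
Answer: 6370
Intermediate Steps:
C = 7 (C = 2 - 1*(-5) = 2 + 5 = 7)
P = -26 (P = 2 - 4*7 = 2 - 28 = -26)
z = -245 (z = -5*7*7 = -1*35*7 = -35*7 = -245)
P*z = -26*(-245) = 6370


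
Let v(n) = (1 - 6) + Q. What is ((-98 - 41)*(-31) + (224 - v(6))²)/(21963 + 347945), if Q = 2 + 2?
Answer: 2497/16814 ≈ 0.14851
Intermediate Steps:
Q = 4
v(n) = -1 (v(n) = (1 - 6) + 4 = -5 + 4 = -1)
((-98 - 41)*(-31) + (224 - v(6))²)/(21963 + 347945) = ((-98 - 41)*(-31) + (224 - 1*(-1))²)/(21963 + 347945) = (-139*(-31) + (224 + 1)²)/369908 = (4309 + 225²)*(1/369908) = (4309 + 50625)*(1/369908) = 54934*(1/369908) = 2497/16814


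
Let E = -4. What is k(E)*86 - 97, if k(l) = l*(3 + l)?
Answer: 247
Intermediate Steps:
k(E)*86 - 97 = -4*(3 - 4)*86 - 97 = -4*(-1)*86 - 97 = 4*86 - 97 = 344 - 97 = 247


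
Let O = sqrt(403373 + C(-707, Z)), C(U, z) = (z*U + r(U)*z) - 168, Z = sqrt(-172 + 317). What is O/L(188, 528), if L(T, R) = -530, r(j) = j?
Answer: -sqrt(403205 - 1414*sqrt(145))/530 ≈ -1.1725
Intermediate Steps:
Z = sqrt(145) ≈ 12.042
C(U, z) = -168 + 2*U*z (C(U, z) = (z*U + U*z) - 168 = (U*z + U*z) - 168 = 2*U*z - 168 = -168 + 2*U*z)
O = sqrt(403205 - 1414*sqrt(145)) (O = sqrt(403373 + (-168 + 2*(-707)*sqrt(145))) = sqrt(403373 + (-168 - 1414*sqrt(145))) = sqrt(403205 - 1414*sqrt(145)) ≈ 621.43)
O/L(188, 528) = sqrt(403205 - 1414*sqrt(145))/(-530) = sqrt(403205 - 1414*sqrt(145))*(-1/530) = -sqrt(403205 - 1414*sqrt(145))/530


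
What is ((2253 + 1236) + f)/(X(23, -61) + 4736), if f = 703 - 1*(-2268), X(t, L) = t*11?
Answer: 6460/4989 ≈ 1.2948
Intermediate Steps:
X(t, L) = 11*t
f = 2971 (f = 703 + 2268 = 2971)
((2253 + 1236) + f)/(X(23, -61) + 4736) = ((2253 + 1236) + 2971)/(11*23 + 4736) = (3489 + 2971)/(253 + 4736) = 6460/4989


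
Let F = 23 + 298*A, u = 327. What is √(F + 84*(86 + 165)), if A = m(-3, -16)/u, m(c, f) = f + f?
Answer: √2253832131/327 ≈ 145.18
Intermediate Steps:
m(c, f) = 2*f
A = -32/327 (A = (2*(-16))/327 = -32*1/327 = -32/327 ≈ -0.097859)
F = -2015/327 (F = 23 + 298*(-32/327) = 23 - 9536/327 = -2015/327 ≈ -6.1621)
√(F + 84*(86 + 165)) = √(-2015/327 + 84*(86 + 165)) = √(-2015/327 + 84*251) = √(-2015/327 + 21084) = √(6892453/327) = √2253832131/327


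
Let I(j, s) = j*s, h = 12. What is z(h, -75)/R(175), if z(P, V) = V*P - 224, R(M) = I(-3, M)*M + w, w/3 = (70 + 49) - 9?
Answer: 1124/91545 ≈ 0.012278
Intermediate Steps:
w = 330 (w = 3*((70 + 49) - 9) = 3*(119 - 9) = 3*110 = 330)
R(M) = 330 - 3*M² (R(M) = (-3*M)*M + 330 = -3*M² + 330 = 330 - 3*M²)
z(P, V) = -224 + P*V (z(P, V) = P*V - 224 = -224 + P*V)
z(h, -75)/R(175) = (-224 + 12*(-75))/(330 - 3*175²) = (-224 - 900)/(330 - 3*30625) = -1124/(330 - 91875) = -1124/(-91545) = -1124*(-1/91545) = 1124/91545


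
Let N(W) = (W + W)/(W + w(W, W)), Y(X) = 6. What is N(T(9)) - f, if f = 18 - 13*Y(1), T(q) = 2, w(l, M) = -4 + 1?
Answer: 56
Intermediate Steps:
w(l, M) = -3
N(W) = 2*W/(-3 + W) (N(W) = (W + W)/(W - 3) = (2*W)/(-3 + W) = 2*W/(-3 + W))
f = -60 (f = 18 - 13*6 = 18 - 78 = -60)
N(T(9)) - f = 2*2/(-3 + 2) - 1*(-60) = 2*2/(-1) + 60 = 2*2*(-1) + 60 = -4 + 60 = 56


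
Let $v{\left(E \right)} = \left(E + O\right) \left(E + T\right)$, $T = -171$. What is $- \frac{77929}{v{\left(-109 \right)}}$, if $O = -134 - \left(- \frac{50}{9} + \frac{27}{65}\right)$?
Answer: $- \frac{9117693}{7792288} \approx -1.1701$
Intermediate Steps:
$O = - \frac{75383}{585}$ ($O = -134 - - \frac{3007}{585} = -134 + \left(- \frac{27}{65} + \frac{50}{9}\right) = -134 + \frac{3007}{585} = - \frac{75383}{585} \approx -128.86$)
$v{\left(E \right)} = \left(-171 + E\right) \left(- \frac{75383}{585} + E\right)$ ($v{\left(E \right)} = \left(E - \frac{75383}{585}\right) \left(E - 171\right) = \left(- \frac{75383}{585} + E\right) \left(-171 + E\right) = \left(-171 + E\right) \left(- \frac{75383}{585} + E\right)$)
$- \frac{77929}{v{\left(-109 \right)}} = - \frac{77929}{\frac{1432277}{65} + \left(-109\right)^{2} - - \frac{19120562}{585}} = - \frac{77929}{\frac{1432277}{65} + 11881 + \frac{19120562}{585}} = - \frac{77929}{\frac{7792288}{117}} = \left(-77929\right) \frac{117}{7792288} = - \frac{9117693}{7792288}$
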